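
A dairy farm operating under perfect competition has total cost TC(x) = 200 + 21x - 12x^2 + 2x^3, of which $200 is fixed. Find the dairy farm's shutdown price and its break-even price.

Shutdown price = min AVC. AVC = 21 - 12x + 2x^2, with vertex at x = 3 and minimum $3.
ATC = 200/x + 21 - 12x + 2x^2. Setting dATC/dx = −200/x^2 − 12 + 4x = 0 gives x = 5 (since 4·5^3 − 12·5^2 = 200).
min ATC = 200/5 + 21 − 12·5 + 2·5^2 = $51. That is the break-even price.
Between these two prices the firm operates at a loss; above $51 it earns a profit.

Shutdown price = $3; break-even price = $51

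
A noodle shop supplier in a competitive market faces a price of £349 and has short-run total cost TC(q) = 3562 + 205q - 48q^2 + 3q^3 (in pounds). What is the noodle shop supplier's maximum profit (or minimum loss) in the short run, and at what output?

AVC = 205 - 48q + 3q^2; min AVC = £13 at q = 8. Since P = £349 ≥ min AVC, the firm produces.
MC = 205 - 96q + 9q^2. Setting P = MC and taking the root on the rising branch gives q* = 12.
TR = 349·12 = 4188. TC = 3562 + 732 = 4294. Profit = 4188 − 4294 = -£106.
Shutting down would mean losing the fixed cost of £3562, so operating at a loss of £106 is better by £3456.

Profit = -£106 at q = 12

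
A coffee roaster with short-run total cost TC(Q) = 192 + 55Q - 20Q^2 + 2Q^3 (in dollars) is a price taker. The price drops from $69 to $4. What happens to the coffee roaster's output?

AVC = 55 - 20Q + 2Q^2, minimized at Q = 5 where min AVC = $5. MC = 55 - 40Q + 6Q^2.
At P = $69 ≥ min AVC, set P = MC on the rising branch: Q = 7.
At P = $4 < min AVC = $5, price no longer covers variable cost at any output, so the firm shuts down: Q = 0.

Output falls from 7 to 0 (the firm shuts down)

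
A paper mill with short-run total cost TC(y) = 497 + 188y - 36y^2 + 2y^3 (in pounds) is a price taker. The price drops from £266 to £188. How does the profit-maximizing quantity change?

AVC = 188 - 36y + 2y^2, minimized at y = 9 where min AVC = £26. MC = 188 - 72y + 6y^2.
With P = £266 above the shutdown price, P = MC gives y = 13.
At P = £188 ≥ min AVC, set P = MC: y = 12. The firm stays open but cuts output.

Output falls from 13 to 12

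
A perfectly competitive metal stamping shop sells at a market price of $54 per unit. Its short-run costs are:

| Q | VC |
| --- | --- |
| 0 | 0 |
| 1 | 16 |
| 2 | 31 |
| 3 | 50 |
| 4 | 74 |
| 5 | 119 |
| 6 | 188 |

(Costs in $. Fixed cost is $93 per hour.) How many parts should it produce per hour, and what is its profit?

Q = 5; profit = $58

Compute π = P·Q − TC at each output: Q=0: -93; Q=1: -55; Q=2: -16; Q=3: 19; Q=4: 49; Q=5: 58; Q=6: 43.
Profit is maximized at Q = 5. AVC there is 119/5 = $23.80 ≤ P, so producing beats shutting down (which would give -$93).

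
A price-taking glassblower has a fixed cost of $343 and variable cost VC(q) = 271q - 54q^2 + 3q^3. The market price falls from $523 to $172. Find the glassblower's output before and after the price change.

MC = 271 - 108q + 9q^2; the shutdown threshold is min AVC = $28 (at q = 9).
At P = $523 ≥ min AVC, set P = MC on the rising branch: q = 14.
At P = $172 ≥ min AVC, set P = MC: q = 11. The firm stays open but cuts output.

Output falls from 14 to 11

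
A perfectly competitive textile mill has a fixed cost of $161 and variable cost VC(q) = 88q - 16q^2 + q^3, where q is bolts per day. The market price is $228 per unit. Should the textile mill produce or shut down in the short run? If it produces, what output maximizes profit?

Produce at q = 14

Variable cost is VC = 88q - 16q^2 + q^3, so AVC = VC/q = 88 - 16q + q^2 and MC = dTC/dq = 88 - 32q + 3q^2.
The AVC parabola has its vertex at q = 16/2 = 8, where AVC = 88 - 16·8 + 8^2 = $24.
Because $228 ≥ $24, revenue can cover variable cost; the firm operates.
Set P = MC: 228 = 88 - 32q + 3q^2 → -140 - 32q + 3q^2 = 0. The roots are q = -10/3 and q = 14; the profit-maximizing output is on the rising part of MC, so q* = 14.
Check: AVC at q = 14 is $60 ≤ P, so revenue covers variable cost.
Profit = P·q − TC = 228·14 − 1001 = $2191.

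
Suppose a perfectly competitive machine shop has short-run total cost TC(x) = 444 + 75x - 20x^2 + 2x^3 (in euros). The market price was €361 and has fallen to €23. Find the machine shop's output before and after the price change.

MC = 75 - 40x + 6x^2; the shutdown threshold is min AVC = €25 (at x = 5).
At P = €361 ≥ min AVC, set P = MC on the rising branch: x = 11.
At P = €23 < min AVC = €25, price no longer covers variable cost at any output, so the firm shuts down: x = 0.

Output falls from 11 to 0 (the firm shuts down)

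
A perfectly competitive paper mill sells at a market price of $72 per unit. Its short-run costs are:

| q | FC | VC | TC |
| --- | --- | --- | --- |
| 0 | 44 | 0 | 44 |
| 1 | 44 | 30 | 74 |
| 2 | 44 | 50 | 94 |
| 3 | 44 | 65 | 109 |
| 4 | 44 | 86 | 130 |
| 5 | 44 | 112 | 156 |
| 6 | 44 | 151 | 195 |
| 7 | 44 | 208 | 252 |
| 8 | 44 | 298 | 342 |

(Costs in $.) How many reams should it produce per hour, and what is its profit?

Compute π = P·q − TC at each output: q=0: -44; q=1: -2; q=2: 50; q=3: 107; q=4: 158; q=5: 204; q=6: 237; q=7: 252; q=8: 234.
Profit is maximized at q = 7. AVC there is 208/7 = $29.71 ≤ P, so producing beats shutting down (which would give -$44).

q = 7; profit = $252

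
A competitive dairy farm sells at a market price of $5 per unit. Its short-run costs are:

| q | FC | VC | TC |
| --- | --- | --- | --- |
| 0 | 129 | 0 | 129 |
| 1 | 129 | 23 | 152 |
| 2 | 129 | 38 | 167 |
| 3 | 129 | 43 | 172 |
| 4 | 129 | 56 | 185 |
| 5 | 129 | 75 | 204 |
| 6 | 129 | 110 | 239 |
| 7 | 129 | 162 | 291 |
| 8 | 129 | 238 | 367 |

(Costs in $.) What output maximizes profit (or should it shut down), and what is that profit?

Compute π = P·q − TC at each output: q=0: -129; q=1: -147; q=2: -157; q=3: -157; q=4: -165; q=5: -179; q=6: -209; q=7: -256; q=8: -327.
Profit is highest at q = 0. Equivalently, the lowest AVC in the table is 56/4 ≈ $14 at q = 4, and P = $5 falls below it — price never covers variable cost, so the firm shuts down and loses only its fixed cost.

q = 0 (shut down); profit = -$129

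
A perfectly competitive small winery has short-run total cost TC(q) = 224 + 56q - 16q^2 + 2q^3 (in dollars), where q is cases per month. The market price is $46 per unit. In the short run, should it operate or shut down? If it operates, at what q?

Produce at q = 5

Variable cost is VC = 56q - 16q^2 + 2q^3, so AVC = VC/q = 56 - 16q + 2q^2 and MC = dTC/dq = 56 - 32q + 6q^2.
AVC is minimized where dAVC/dq = -16 + 4q = 0, at q = 4; min AVC = 56 - 16·4 + 2·4^2 = $24.
Because $46 ≥ $24, revenue can cover variable cost; the firm operates.
Set P = MC: 46 = 56 - 32q + 6q^2 → 10 - 32q + 6q^2 = 0. The roots are q = 1/3 and q = 5; the profit-maximizing output is on the rising part of MC, so q* = 5.
Check: AVC at q = 5 is $26 ≤ P, so revenue covers variable cost.
Profit = P·q − TC = 46·5 − 354 = -$124, a loss, but smaller than the $224 fixed cost the firm would lose by shutting down.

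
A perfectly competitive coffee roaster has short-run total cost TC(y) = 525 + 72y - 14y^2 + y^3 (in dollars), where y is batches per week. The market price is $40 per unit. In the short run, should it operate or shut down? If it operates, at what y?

Produce at y = 8

Strip out fixed cost: VC = 72y - 14y^2 + y^3. Then AVC = 72 - 14y + y^2 and MC = 72 - 28y + 3y^2.
AVC is minimized where dAVC/dy = -14 + 2y = 0, at y = 7; min AVC = 72 - 14·7 + 7^2 = $23.
P = $40 exceeds min AVC = $23, so the firm stays open.
Set P = MC: 40 = 72 - 28y + 3y^2 → 32 - 28y + 3y^2 = 0. The roots are y = 4/3 and y = 8; the profit-maximizing output is on the rising part of MC, so y* = 8.
Check: AVC at y = 8 is $24 ≤ P, so revenue covers variable cost.
Profit = P·y − TC = 40·8 − 717 = -$397, a loss, but smaller than the $525 fixed cost the firm would lose by shutting down.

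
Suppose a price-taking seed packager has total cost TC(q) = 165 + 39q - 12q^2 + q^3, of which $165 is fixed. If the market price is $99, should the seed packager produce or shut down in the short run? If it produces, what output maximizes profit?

Produce at q = 10

Strip out fixed cost: VC = 39q - 12q^2 + q^3. Then AVC = 39 - 12q + q^2 and MC = 39 - 24q + 3q^2.
AVC is minimized where dAVC/dq = -12 + 2q = 0, at q = 6; min AVC = 39 - 12·6 + 6^2 = $3.
Because $99 ≥ $3, revenue can cover variable cost; the firm operates.
P = MC gives -60 - 24q + 3q^2 = 0, with roots -2 and 10. Take the larger (rising MC): q* = 10.
Check: AVC at q = 10 is $19 ≤ P, so revenue covers variable cost.
Profit = P·q − TC = 99·10 − 355 = $635.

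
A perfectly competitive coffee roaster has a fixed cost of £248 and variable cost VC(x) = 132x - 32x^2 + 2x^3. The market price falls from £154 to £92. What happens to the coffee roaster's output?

MC = 132 - 64x + 6x^2; the shutdown threshold is min AVC = £4 (at x = 8).
At P = £154 ≥ min AVC, set P = MC on the rising branch: x = 11.
At P = £92 ≥ min AVC, set P = MC: x = 10. The firm stays open but cuts output.

Output falls from 11 to 10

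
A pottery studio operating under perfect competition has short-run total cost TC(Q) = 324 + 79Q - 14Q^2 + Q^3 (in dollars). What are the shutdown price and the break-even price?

Shutdown price = $30; break-even price = $70

Shutdown price = min AVC. AVC = 79 - 14Q + Q^2, with vertex at Q = 7 and minimum $30.
ATC = 324/Q + 79 - 14Q + Q^2. Setting dATC/dQ = −324/Q^2 − 14 + 2Q = 0 gives Q = 9 (since 2·9^3 − 14·9^2 = 324).
min ATC = 324/9 + 79 − 14·9 + 9^2 = $70. That is the break-even price.
For $30 ≤ P < $70 the firm produces at a loss; below $30 it shuts down.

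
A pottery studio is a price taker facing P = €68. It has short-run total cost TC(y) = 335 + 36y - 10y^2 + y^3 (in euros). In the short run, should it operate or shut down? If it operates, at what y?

From TC, MC = TC'(y) = 36 - 20y + 3y^2 and AVC = VC/y = 36 - 10y + y^2.
AVC hits its minimum where MC = AVC, at y = 5, giving min AVC = 36 - 10·5 + 5^2 = €11.
Since P = €68 ≥ min AVC = €11, price covers variable cost and the firm should produce.
Set P = MC: 68 = 36 - 20y + 3y^2 → -32 - 20y + 3y^2 = 0. The roots are y = -4/3 and y = 8; the profit-maximizing output is on the rising part of MC, so y* = 8.
Check: AVC at y = 8 is €20 ≤ P, so revenue covers variable cost.
Profit = P·y − TC = 68·8 − 495 = €49.

Produce at y = 8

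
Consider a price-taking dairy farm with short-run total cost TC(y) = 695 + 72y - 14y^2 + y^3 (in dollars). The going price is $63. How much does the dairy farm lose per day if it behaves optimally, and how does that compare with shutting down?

AVC = 72 - 14y + y^2; min AVC = $23 at y = 7. Since P = $63 ≥ min AVC, the firm produces.
With MC = 72 - 28y + 3y^2, P = MC on the upward-sloping part at y* = 9.
TR = 63·9 = 567. TC = 695 + 243 = 938. Profit = 567 − 938 = -$371.
That loss of $371 beats the $695 the firm would lose by shutting down; producing recovers $324 of fixed cost.

Profit = -$371 at y = 9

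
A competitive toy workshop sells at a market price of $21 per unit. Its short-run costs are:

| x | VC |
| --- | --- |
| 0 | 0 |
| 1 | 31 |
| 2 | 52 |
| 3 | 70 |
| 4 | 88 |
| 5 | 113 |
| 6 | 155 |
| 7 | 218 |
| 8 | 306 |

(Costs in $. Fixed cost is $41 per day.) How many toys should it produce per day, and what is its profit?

x = 0 (shut down); profit = -$41

Tabulate TR − TC: x=0: -41; x=1: -51; x=2: -51; x=3: -48; x=4: -45; x=5: -49; x=6: -70; x=7: -112; x=8: -179.
Profit is highest at x = 0. Equivalently, the lowest AVC in the table is 88/4 ≈ $22 at x = 4, and P = $21 falls below it — price never covers variable cost, so the firm shuts down and loses only its fixed cost.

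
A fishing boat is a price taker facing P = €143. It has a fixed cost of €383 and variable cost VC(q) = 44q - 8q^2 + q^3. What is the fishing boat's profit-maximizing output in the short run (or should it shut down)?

Produce at q = 9

Variable cost is VC = 44q - 8q^2 + q^3, so AVC = VC/q = 44 - 8q + q^2 and MC = dTC/dq = 44 - 16q + 3q^2.
The AVC parabola has its vertex at q = 8/2 = 4, where AVC = 44 - 8·4 + 4^2 = €28.
P = €143 exceeds min AVC = €28, so the firm stays open.
Set P = MC: 143 = 44 - 16q + 3q^2 → -99 - 16q + 3q^2 = 0. The roots are q = -11/3 and q = 9; the profit-maximizing output is on the rising part of MC, so q* = 9.
Check: AVC at q = 9 is €53 ≤ P, so revenue covers variable cost.
Profit = P·q − TC = 143·9 − 860 = €427.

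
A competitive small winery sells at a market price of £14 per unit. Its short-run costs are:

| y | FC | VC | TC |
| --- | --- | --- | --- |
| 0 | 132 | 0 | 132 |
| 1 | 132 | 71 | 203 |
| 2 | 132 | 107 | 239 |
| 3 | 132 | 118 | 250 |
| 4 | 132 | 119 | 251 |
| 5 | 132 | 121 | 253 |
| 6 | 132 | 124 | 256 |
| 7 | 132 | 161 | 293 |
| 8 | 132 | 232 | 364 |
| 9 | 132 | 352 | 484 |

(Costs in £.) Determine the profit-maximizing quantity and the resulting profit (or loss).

Compute π = P·y − TC at each output: y=0: -132; y=1: -189; y=2: -211; y=3: -208; y=4: -195; y=5: -183; y=6: -172; y=7: -195; y=8: -252; y=9: -358.
Profit is highest at y = 0. Equivalently, the lowest AVC in the table is 124/6 ≈ £20.67 at y = 6, and P = £14 falls below it — price never covers variable cost, so the firm shuts down and loses only its fixed cost.

y = 0 (shut down); profit = -£132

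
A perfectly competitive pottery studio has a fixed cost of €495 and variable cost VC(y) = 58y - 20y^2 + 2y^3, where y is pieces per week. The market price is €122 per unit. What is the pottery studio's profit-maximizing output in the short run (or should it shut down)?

From TC, MC = TC'(y) = 58 - 40y + 6y^2 and AVC = VC/y = 58 - 20y + 2y^2.
AVC hits its minimum where MC = AVC, at y = 5, giving min AVC = 58 - 20·5 + 2·5^2 = €8.
Since P = €122 ≥ min AVC = €8, price covers variable cost and the firm should produce.
P = MC gives -64 - 40y + 6y^2 = 0, with roots -4/3 and 8. Take the larger (rising MC): y* = 8.
Check: AVC at y = 8 is €26 ≤ P, so revenue covers variable cost.
Profit = P·y − TC = 122·8 − 703 = €273.

Produce at y = 8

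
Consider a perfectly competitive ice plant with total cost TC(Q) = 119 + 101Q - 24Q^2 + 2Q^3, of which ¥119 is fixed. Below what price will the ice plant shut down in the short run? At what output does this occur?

¥29 per unit, at Q = 6

The firm shuts down when price falls below the minimum of average variable cost. AVC = VC/Q = 101 - 24Q + 2Q^2.
At the minimum of AVC, MC = AVC. MC = 101 - 48Q + 6Q^2; setting MC = AVC gives 4Q^2 - 24Q = 0, so Q = 6. min AVC = 29.
The firm shuts down for any P below ¥29.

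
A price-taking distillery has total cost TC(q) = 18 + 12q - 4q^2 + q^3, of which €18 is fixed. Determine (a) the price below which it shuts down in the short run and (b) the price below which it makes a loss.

AVC = 12 - 4q + q^2; minimized at q = 2, giving min AVC = €8. That is the shutdown price.
ATC = 18/q + 12 - 4q + q^2. Setting dATC/dq = −18/q^2 − 4 + 2q = 0 gives q = 3 (since 2·3^3 − 4·3^2 = 18).
min ATC = 18/3 + 12 − 4·3 + 3^2 = €15. That is the break-even price.
For €8 ≤ P < €15 the firm produces at a loss; below €8 it shuts down.

Shutdown price = €8; break-even price = €15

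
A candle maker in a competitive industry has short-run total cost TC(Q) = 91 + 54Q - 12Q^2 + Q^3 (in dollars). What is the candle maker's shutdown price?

$18 per unit

The firm shuts down when price falls below the minimum of average variable cost. AVC = VC/Q = 54 - 12Q + Q^2.
dAVC/dQ = -12 + 2Q = 0 gives Q = 6. min AVC = 54 - 12·6 + 6^2 = 18.
For P < $18 the firm produces nothing.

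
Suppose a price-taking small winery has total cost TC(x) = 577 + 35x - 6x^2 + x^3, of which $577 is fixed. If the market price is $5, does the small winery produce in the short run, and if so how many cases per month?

Shut down

From TC, MC = TC'(x) = 35 - 12x + 3x^2 and AVC = VC/x = 35 - 6x + x^2.
AVC is minimized where dAVC/dx = -6 + 2x = 0, at x = 3; min AVC = 35 - 6·3 + 3^2 = $26.
With P < min AVC ($5 < $26), every unit sold adds to the loss.
The firm minimizes its loss by shutting down and losing only its fixed cost of $577.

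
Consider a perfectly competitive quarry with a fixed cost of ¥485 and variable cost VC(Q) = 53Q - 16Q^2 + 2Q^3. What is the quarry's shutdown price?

The shutdown price is the minimum of AVC. VC = 53Q - 16Q^2 + 2Q^3, so AVC = 53 - 16Q + 2Q^2.
dAVC/dQ = -16 + 4Q = 0 gives Q = 4. min AVC = 53 - 16·4 + 2·4^2 = 21.
For P < ¥21 the firm produces nothing.

¥21 per unit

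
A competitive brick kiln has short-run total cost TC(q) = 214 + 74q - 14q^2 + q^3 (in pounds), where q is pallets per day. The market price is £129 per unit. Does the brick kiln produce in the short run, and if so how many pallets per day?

From TC, MC = TC'(q) = 74 - 28q + 3q^2 and AVC = VC/q = 74 - 14q + q^2.
AVC is minimized where dAVC/dq = -14 + 2q = 0, at q = 7; min AVC = 74 - 14·7 + 7^2 = £25.
Since P = £129 ≥ min AVC = £25, price covers variable cost and the firm should produce.
P = MC gives -55 - 28q + 3q^2 = 0, with roots -5/3 and 11. Take the larger (rising MC): q* = 11.
Check: AVC at q = 11 is £41 ≤ P, so revenue covers variable cost.
Profit = P·q − TC = 129·11 − 665 = £754.

Produce at q = 11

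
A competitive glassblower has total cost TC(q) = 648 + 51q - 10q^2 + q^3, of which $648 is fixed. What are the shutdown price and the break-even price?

Shutdown price = min AVC. AVC = 51 - 10q + q^2, with vertex at q = 5 and minimum $26.
ATC = 648/q + 51 - 10q + q^2. Setting dATC/dq = −648/q^2 − 10 + 2q = 0 gives q = 9 (since 2·9^3 − 10·9^2 = 648).
min ATC = 648/9 + 51 − 10·9 + 9^2 = $114. That is the break-even price.
Between these two prices the firm operates at a loss; above $114 it earns a profit.

Shutdown price = $26; break-even price = $114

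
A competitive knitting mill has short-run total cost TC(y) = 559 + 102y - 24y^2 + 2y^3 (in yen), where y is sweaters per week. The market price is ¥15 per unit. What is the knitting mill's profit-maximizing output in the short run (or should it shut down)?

Variable cost is VC = 102y - 24y^2 + 2y^3, so AVC = VC/y = 102 - 24y + 2y^2 and MC = dTC/dy = 102 - 48y + 6y^2.
AVC is minimized where dAVC/dy = -24 + 4y = 0, at y = 6; min AVC = 102 - 24·6 + 2·6^2 = ¥30.
Since P = ¥15 < min AVC = ¥30, price fails to cover variable cost at any output.
Best response: produce nothing and absorb the ¥559 fixed cost.

Shut down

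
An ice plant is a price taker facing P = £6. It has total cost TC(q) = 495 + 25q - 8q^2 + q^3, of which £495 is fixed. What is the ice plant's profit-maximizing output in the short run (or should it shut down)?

From TC, MC = TC'(q) = 25 - 16q + 3q^2 and AVC = VC/q = 25 - 8q + q^2.
AVC hits its minimum where MC = AVC, at q = 4, giving min AVC = 25 - 8·4 + 4^2 = £9.
P = £6 lies below min AVC = £9; no output level covers variable cost.
Shutting down limits the loss to fixed cost, £495.

Shut down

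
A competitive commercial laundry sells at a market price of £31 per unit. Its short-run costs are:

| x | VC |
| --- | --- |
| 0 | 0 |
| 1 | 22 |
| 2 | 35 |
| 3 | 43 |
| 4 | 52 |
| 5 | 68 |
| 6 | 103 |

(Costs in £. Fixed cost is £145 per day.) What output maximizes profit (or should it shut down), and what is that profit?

x = 5; profit = -£58

Profit at each row (π = 31x − TC): x=0: -145; x=1: -136; x=2: -118; x=3: -95; x=4: -73; x=5: -58; x=6: -62.
Profit is maximized at x = 5. AVC there is 68/5 = £13.60 ≤ P, so producing beats shutting down (which would give -£145).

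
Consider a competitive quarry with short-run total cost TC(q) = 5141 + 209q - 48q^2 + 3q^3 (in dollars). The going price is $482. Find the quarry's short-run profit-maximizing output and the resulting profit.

Profit = -$71 at q = 13

AVC = 209 - 48q + 3q^2; min AVC = $17 at q = 8. Since P = $482 ≥ min AVC, the firm produces.
MC = 209 - 96q + 9q^2. Setting P = MC and taking the root on the rising branch gives q* = 13.
TR = 482·13 = 6266. TC = 5141 + 1196 = 6337. Profit = 6266 − 6337 = -$71.
That loss of $71 beats the $5141 the firm would lose by shutting down; producing recovers $5070 of fixed cost.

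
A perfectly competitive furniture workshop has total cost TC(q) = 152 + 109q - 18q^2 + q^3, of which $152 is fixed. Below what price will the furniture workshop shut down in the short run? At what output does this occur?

$28 per unit, at q = 9

The firm shuts down when price falls below the minimum of average variable cost. AVC = VC/q = 109 - 18q + q^2.
dAVC/dq = -18 + 2q = 0 gives q = 9. min AVC = 109 - 18·9 + 9^2 = 28.
So the shutdown price is $28.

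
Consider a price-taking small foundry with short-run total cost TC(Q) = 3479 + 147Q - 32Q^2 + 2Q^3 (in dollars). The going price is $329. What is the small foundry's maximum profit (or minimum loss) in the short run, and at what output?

AVC = 147 - 32Q + 2Q^2 has its minimum $19 at Q = 8; price $329 clears that bar, so the firm operates.
MC = 147 - 64Q + 6Q^2. Setting P = MC and taking the root on the rising branch gives Q* = 13.
TR = 329·13 = 4277. TC = 3479 + 897 = 4376. Profit = 4277 − 4376 = -$99.
By producing, the firm covers all variable cost plus $3380 of fixed cost; shutting down would lose the full $3479.

Profit = -$99 at Q = 13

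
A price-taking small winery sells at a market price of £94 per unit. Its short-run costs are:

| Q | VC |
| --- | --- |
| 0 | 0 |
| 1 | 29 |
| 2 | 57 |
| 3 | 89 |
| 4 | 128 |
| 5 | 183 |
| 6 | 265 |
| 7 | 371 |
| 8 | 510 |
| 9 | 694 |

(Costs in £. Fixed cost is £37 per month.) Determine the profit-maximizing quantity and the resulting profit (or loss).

Compute π = P·Q − TC at each output: Q=0: -37; Q=1: 28; Q=2: 94; Q=3: 156; Q=4: 211; Q=5: 250; Q=6: 262; Q=7: 250; Q=8: 205; Q=9: 115.
Profit is maximized at Q = 6. AVC there is 265/6 = £44.17 ≤ P, so producing beats shutting down (which would give -£37).

Q = 6; profit = £262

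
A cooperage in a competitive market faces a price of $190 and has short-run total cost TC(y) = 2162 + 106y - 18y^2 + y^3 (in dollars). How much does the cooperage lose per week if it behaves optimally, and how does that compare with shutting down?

Profit = -$202 at y = 14

AVC = 106 - 18y + y^2 has its minimum $25 at y = 9; price $190 clears that bar, so the firm operates.
With MC = 106 - 36y + 3y^2, P = MC on the upward-sloping part at y* = 14.
TR = 190·14 = 2660. TC = 2162 + 700 = 2862. Profit = 2660 − 2862 = -$202.
By producing, the firm covers all variable cost plus $1960 of fixed cost; shutting down would lose the full $2162.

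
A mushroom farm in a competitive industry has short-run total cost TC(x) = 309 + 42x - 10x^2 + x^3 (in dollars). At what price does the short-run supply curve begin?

$17 per unit

Short-run supply begins at min AVC. From VC = 42x - 10x^2 + x^3, AVC = 42 - 10x + x^2.
dAVC/dx = -10 + 2x = 0 gives x = 5. min AVC = 42 - 10·5 + 5^2 = 17.
For P < $17 the firm produces nothing.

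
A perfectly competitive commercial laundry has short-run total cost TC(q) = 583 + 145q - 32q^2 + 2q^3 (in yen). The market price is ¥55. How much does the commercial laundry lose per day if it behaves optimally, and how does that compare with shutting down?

Profit = -¥259 at q = 9

AVC = 145 - 32q + 2q^2 has its minimum ¥17 at q = 8; price ¥55 clears that bar, so the firm operates.
With MC = 145 - 64q + 6q^2, P = MC on the upward-sloping part at q* = 9.
TR = 55·9 = 495. TC = 583 + 171 = 754. Profit = 495 − 754 = -¥259.
That loss of ¥259 beats the ¥583 the firm would lose by shutting down; producing recovers ¥324 of fixed cost.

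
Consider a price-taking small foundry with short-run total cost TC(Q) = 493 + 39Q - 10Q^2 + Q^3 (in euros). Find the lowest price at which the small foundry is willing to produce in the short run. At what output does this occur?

The firm shuts down when price falls below the minimum of average variable cost. AVC = VC/Q = 39 - 10Q + Q^2.
At the minimum of AVC, MC = AVC. MC = 39 - 20Q + 3Q^2; setting MC = AVC gives 2Q^2 - 10Q = 0, so Q = 5. min AVC = 14.
For P < €14 the firm produces nothing.

€14 per unit, at Q = 5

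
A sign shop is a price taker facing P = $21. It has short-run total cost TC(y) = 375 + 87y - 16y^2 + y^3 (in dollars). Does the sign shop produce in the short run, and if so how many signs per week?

Shut down

Strip out fixed cost: VC = 87y - 16y^2 + y^3. Then AVC = 87 - 16y + y^2 and MC = 87 - 32y + 3y^2.
AVC is minimized where dAVC/dy = -16 + 2y = 0, at y = 8; min AVC = 87 - 16·8 + 8^2 = $23.
Since P = $21 < min AVC = $23, price fails to cover variable cost at any output.
The firm minimizes its loss by shutting down and losing only its fixed cost of $375.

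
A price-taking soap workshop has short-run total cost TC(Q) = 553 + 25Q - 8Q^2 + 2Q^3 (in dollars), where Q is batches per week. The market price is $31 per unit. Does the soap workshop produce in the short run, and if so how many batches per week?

Produce at Q = 3

Strip out fixed cost: VC = 25Q - 8Q^2 + 2Q^3. Then AVC = 25 - 8Q + 2Q^2 and MC = 25 - 16Q + 6Q^2.
The AVC parabola has its vertex at Q = 8/4 = 2, where AVC = 25 - 8·2 + 2·2^2 = $17.
Since P = $31 ≥ min AVC = $17, price covers variable cost and the firm should produce.
Set P = MC: 31 = 25 - 16Q + 6Q^2 → -6 - 16Q + 6Q^2 = 0. The roots are Q = -1/3 and Q = 3; the profit-maximizing output is on the rising part of MC, so Q* = 3.
Check: AVC at Q = 3 is $19 ≤ P, so revenue covers variable cost.
Profit = P·Q − TC = 31·3 − 610 = -$517, a loss, but smaller than the $553 fixed cost the firm would lose by shutting down.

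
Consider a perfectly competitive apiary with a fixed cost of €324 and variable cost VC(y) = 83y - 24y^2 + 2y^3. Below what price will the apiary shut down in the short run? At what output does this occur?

Short-run supply begins at min AVC. From VC = 83y - 24y^2 + 2y^3, AVC = 83 - 24y + 2y^2.
At the minimum of AVC, MC = AVC. MC = 83 - 48y + 6y^2; setting MC = AVC gives 4y^2 - 24y = 0, so y = 6. min AVC = 11.
For P < €11 the firm produces nothing.

€11 per unit, at y = 6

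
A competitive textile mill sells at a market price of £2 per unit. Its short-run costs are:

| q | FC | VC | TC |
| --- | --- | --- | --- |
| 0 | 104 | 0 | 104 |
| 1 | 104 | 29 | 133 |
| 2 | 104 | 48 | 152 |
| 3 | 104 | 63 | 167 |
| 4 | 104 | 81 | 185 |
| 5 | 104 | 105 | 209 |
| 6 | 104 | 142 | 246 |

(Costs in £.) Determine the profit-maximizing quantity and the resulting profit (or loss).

q = 0 (shut down); profit = -£104

Tabulate TR − TC: q=0: -104; q=1: -131; q=2: -148; q=3: -161; q=4: -177; q=5: -199; q=6: -234.
Profit is highest at q = 0. Equivalently, the lowest AVC in the table is 81/4 ≈ £20.25 at q = 4, and P = £2 falls below it — price never covers variable cost, so the firm shuts down and loses only its fixed cost.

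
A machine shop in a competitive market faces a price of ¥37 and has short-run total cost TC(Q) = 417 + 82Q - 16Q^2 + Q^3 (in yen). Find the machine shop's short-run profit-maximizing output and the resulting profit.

Profit = -¥255 at Q = 9

AVC = 82 - 16Q + Q^2 has its minimum ¥18 at Q = 8; price ¥37 clears that bar, so the firm operates.
MC = 82 - 32Q + 3Q^2. Setting P = MC and taking the root on the rising branch gives Q* = 9.
TR = 37·9 = 333. TC = 417 + 171 = 588. Profit = 333 − 588 = -¥255.
Shutting down would mean losing the fixed cost of ¥417, so operating at a loss of ¥255 is better by ¥162.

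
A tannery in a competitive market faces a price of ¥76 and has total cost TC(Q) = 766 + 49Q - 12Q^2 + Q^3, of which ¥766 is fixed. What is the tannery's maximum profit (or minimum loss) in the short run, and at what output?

AVC = 49 - 12Q + Q^2; min AVC = ¥13 at Q = 6. Since P = ¥76 ≥ min AVC, the firm produces.
With MC = 49 - 24Q + 3Q^2, P = MC on the upward-sloping part at Q* = 9.
TR = 76·9 = 684. TC = 766 + 198 = 964. Profit = 684 − 964 = -¥280.
By producing, the firm covers all variable cost plus ¥486 of fixed cost; shutting down would lose the full ¥766.

Profit = -¥280 at Q = 9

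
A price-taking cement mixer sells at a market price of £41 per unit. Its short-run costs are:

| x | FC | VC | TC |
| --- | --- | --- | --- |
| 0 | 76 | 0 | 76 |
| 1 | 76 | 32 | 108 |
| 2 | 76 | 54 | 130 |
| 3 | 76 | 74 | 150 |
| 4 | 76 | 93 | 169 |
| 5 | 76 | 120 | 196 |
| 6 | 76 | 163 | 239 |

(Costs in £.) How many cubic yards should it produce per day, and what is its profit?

Tabulate TR − TC: x=0: -76; x=1: -67; x=2: -48; x=3: -27; x=4: -5; x=5: 9; x=6: 7.
Profit is maximized at x = 5. AVC there is 120/5 = £24 ≤ P, so producing beats shutting down (which would give -£76).

x = 5; profit = £9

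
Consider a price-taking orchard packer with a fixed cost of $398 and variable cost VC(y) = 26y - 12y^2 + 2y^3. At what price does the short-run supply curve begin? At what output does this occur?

$8 per unit, at y = 3

Short-run supply begins at min AVC. From VC = 26y - 12y^2 + 2y^3, AVC = 26 - 12y + 2y^2.
At the minimum of AVC, MC = AVC. MC = 26 - 24y + 6y^2; setting MC = AVC gives 4y^2 - 12y = 0, so y = 3. min AVC = 8.
For P < $8 the firm produces nothing.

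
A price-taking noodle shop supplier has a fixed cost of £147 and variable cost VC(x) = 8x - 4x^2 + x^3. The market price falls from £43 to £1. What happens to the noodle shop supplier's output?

MC = 8 - 8x + 3x^2; the shutdown threshold is min AVC = £4 (at x = 2).
With P = £43 above the shutdown price, P = MC gives x = 5.
At P = £1 < min AVC = £4, price no longer covers variable cost at any output, so the firm shuts down: x = 0.

Output falls from 5 to 0 (the firm shuts down)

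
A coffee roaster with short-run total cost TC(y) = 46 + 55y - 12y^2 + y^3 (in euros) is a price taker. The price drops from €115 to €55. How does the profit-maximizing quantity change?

AVC = 55 - 12y + y^2, minimized at y = 6 where min AVC = €19. MC = 55 - 24y + 3y^2.
At P = €115 ≥ min AVC, set P = MC on the rising branch: y = 10.
At P = €55 ≥ min AVC, set P = MC: y = 8. The firm stays open but cuts output.

Output falls from 10 to 8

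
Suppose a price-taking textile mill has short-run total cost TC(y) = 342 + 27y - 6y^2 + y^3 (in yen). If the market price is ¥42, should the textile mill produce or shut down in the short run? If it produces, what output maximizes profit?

Variable cost is VC = 27y - 6y^2 + y^3, so AVC = VC/y = 27 - 6y + y^2 and MC = dTC/dy = 27 - 12y + 3y^2.
The AVC parabola has its vertex at y = 6/2 = 3, where AVC = 27 - 6·3 + 3^2 = ¥18.
Since P = ¥42 ≥ min AVC = ¥18, price covers variable cost and the firm should produce.
P = MC gives -15 - 12y + 3y^2 = 0, with roots -1 and 5. Take the larger (rising MC): y* = 5.
Check: AVC at y = 5 is ¥22 ≤ P, so revenue covers variable cost.
Profit = P·y − TC = 42·5 − 452 = -¥242, a loss, but smaller than the ¥342 fixed cost the firm would lose by shutting down.

Produce at y = 5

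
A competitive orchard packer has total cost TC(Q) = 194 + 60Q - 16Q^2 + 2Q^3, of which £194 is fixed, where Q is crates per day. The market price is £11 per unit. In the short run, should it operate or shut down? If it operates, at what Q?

Shut down

Variable cost is VC = 60Q - 16Q^2 + 2Q^3, so AVC = VC/Q = 60 - 16Q + 2Q^2 and MC = dTC/dQ = 60 - 32Q + 6Q^2.
AVC is minimized where dAVC/dQ = -16 + 4Q = 0, at Q = 4; min AVC = 60 - 16·4 + 2·4^2 = £28.
With P < min AVC (£11 < £28), every unit sold adds to the loss.
Shutting down limits the loss to fixed cost, £194.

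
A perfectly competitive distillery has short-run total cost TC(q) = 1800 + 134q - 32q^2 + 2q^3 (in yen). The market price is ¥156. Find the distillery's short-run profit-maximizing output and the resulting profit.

Profit = -¥348 at q = 11

AVC = 134 - 32q + 2q^2 has its minimum ¥6 at q = 8; price ¥156 clears that bar, so the firm operates.
With MC = 134 - 64q + 6q^2, P = MC on the upward-sloping part at q* = 11.
TR = 156·11 = 1716. TC = 1800 + 264 = 2064. Profit = 1716 − 2064 = -¥348.
Shutting down would mean losing the fixed cost of ¥1800, so operating at a loss of ¥348 is better by ¥1452.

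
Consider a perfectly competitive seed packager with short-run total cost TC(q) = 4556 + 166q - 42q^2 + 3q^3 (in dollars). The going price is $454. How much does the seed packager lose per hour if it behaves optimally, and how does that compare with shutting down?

Profit = -$236 at q = 12

AVC = 166 - 42q + 3q^2; min AVC = $19 at q = 7. Since P = $454 ≥ min AVC, the firm produces.
MC = 166 - 84q + 9q^2. Setting P = MC and taking the root on the rising branch gives q* = 12.
TR = 454·12 = 5448. TC = 4556 + 1128 = 5684. Profit = 5448 − 5684 = -$236.
That loss of $236 beats the $4556 the firm would lose by shutting down; producing recovers $4320 of fixed cost.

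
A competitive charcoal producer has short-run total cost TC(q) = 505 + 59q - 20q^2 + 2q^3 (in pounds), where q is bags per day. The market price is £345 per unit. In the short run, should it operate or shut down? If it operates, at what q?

Variable cost is VC = 59q - 20q^2 + 2q^3, so AVC = VC/q = 59 - 20q + 2q^2 and MC = dTC/dq = 59 - 40q + 6q^2.
The AVC parabola has its vertex at q = 20/4 = 5, where AVC = 59 - 20·5 + 2·5^2 = £9.
Because £345 ≥ £9, revenue can cover variable cost; the firm operates.
P = MC gives -286 - 40q + 6q^2 = 0, with roots -13/3 and 11. Take the larger (rising MC): q* = 11.
Check: AVC at q = 11 is £81 ≤ P, so revenue covers variable cost.
Profit = P·q − TC = 345·11 − 1396 = £2399.

Produce at q = 11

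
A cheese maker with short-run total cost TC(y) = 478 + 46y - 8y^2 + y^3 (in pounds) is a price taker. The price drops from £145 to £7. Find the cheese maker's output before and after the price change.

Output falls from 9 to 0 (the firm shuts down)

MC = 46 - 16y + 3y^2; the shutdown threshold is min AVC = £30 (at y = 4).
With P = £145 above the shutdown price, P = MC gives y = 9.
At P = £7 < min AVC = £30, price no longer covers variable cost at any output, so the firm shuts down: y = 0.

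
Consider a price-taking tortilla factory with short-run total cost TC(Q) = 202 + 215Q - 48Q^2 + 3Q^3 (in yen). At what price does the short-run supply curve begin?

¥23 per unit

Short-run supply begins at min AVC. From VC = 215Q - 48Q^2 + 3Q^3, AVC = 215 - 48Q + 3Q^2.
dAVC/dQ = -48 + 6Q = 0 gives Q = 8. min AVC = 215 - 48·8 + 3·8^2 = 23.
For P < ¥23 the firm produces nothing.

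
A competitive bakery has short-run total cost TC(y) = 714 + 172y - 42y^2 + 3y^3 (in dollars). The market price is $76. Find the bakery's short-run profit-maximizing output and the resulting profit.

Profit = -$330 at y = 8

AVC = 172 - 42y + 3y^2; min AVC = $25 at y = 7. Since P = $76 ≥ min AVC, the firm produces.
MC = 172 - 84y + 9y^2. Setting P = MC and taking the root on the rising branch gives y* = 8.
TR = 76·8 = 608. TC = 714 + 224 = 938. Profit = 608 − 938 = -$330.
That loss of $330 beats the $714 the firm would lose by shutting down; producing recovers $384 of fixed cost.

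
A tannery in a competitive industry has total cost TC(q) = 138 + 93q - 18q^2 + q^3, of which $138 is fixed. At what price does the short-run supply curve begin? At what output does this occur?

The shutdown price is the minimum of AVC. VC = 93q - 18q^2 + q^3, so AVC = 93 - 18q + q^2.
dAVC/dq = -18 + 2q = 0 gives q = 9. min AVC = 93 - 18·9 + 9^2 = 12.
So the shutdown price is $12.

$12 per unit, at q = 9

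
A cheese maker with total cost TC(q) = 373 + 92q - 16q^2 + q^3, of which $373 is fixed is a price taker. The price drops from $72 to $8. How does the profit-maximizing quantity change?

Output falls from 10 to 0 (the firm shuts down)

AVC = 92 - 16q + q^2, minimized at q = 8 where min AVC = $28. MC = 92 - 32q + 3q^2.
With P = $72 above the shutdown price, P = MC gives q = 10.
At P = $8 < min AVC = $28, price no longer covers variable cost at any output, so the firm shuts down: q = 0.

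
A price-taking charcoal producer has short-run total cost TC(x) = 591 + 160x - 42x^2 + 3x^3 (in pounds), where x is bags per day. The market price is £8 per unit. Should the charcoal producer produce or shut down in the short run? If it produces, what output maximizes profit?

Variable cost is VC = 160x - 42x^2 + 3x^3, so AVC = VC/x = 160 - 42x + 3x^2 and MC = dTC/dx = 160 - 84x + 9x^2.
AVC is minimized where dAVC/dx = -42 + 6x = 0, at x = 7; min AVC = 160 - 42·7 + 3·7^2 = £13.
P = £8 lies below min AVC = £13; no output level covers variable cost.
Shutting down limits the loss to fixed cost, £591.

Shut down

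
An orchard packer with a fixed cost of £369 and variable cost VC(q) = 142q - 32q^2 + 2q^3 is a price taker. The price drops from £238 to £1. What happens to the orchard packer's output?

AVC = 142 - 32q + 2q^2, minimized at q = 8 where min AVC = £14. MC = 142 - 64q + 6q^2.
At P = £238 ≥ min AVC, set P = MC on the rising branch: q = 12.
At P = £1 < min AVC = £14, price no longer covers variable cost at any output, so the firm shuts down: q = 0.

Output falls from 12 to 0 (the firm shuts down)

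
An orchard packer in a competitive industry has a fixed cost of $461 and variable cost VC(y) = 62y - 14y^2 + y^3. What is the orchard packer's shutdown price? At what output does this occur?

$13 per unit, at y = 7

The firm shuts down when price falls below the minimum of average variable cost. AVC = VC/y = 62 - 14y + y^2.
At the minimum of AVC, MC = AVC. MC = 62 - 28y + 3y^2; setting MC = AVC gives 2y^2 - 14y = 0, so y = 7. min AVC = 13.
For P < $13 the firm produces nothing.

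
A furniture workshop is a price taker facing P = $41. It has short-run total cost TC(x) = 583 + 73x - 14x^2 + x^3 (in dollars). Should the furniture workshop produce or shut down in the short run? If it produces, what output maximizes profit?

From TC, MC = TC'(x) = 73 - 28x + 3x^2 and AVC = VC/x = 73 - 14x + x^2.
AVC is minimized where dAVC/dx = -14 + 2x = 0, at x = 7; min AVC = 73 - 14·7 + 7^2 = $24.
Since P = $41 ≥ min AVC = $24, price covers variable cost and the firm should produce.
Set P = MC: 41 = 73 - 28x + 3x^2 → 32 - 28x + 3x^2 = 0. The roots are x = 4/3 and x = 8; the profit-maximizing output is on the rising part of MC, so x* = 8.
Check: AVC at x = 8 is $25 ≤ P, so revenue covers variable cost.
Profit = P·x − TC = 41·8 − 783 = -$455, a loss, but smaller than the $583 fixed cost the firm would lose by shutting down.

Produce at x = 8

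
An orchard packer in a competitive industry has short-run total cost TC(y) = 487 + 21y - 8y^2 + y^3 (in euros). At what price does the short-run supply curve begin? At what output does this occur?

€5 per unit, at y = 4

Short-run supply begins at min AVC. From VC = 21y - 8y^2 + y^3, AVC = 21 - 8y + y^2.
At the minimum of AVC, MC = AVC. MC = 21 - 16y + 3y^2; setting MC = AVC gives 2y^2 - 8y = 0, so y = 4. min AVC = 5.
For P < €5 the firm produces nothing.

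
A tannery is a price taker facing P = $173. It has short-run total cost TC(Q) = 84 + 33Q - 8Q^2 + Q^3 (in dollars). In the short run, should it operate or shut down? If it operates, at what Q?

Produce at Q = 10

Variable cost is VC = 33Q - 8Q^2 + Q^3, so AVC = VC/Q = 33 - 8Q + Q^2 and MC = dTC/dQ = 33 - 16Q + 3Q^2.
AVC is minimized where dAVC/dQ = -8 + 2Q = 0, at Q = 4; min AVC = 33 - 8·4 + 4^2 = $17.
Because $173 ≥ $17, revenue can cover variable cost; the firm operates.
P = MC gives -140 - 16Q + 3Q^2 = 0, with roots -14/3 and 10. Take the larger (rising MC): Q* = 10.
Check: AVC at Q = 10 is $53 ≤ P, so revenue covers variable cost.
Profit = P·Q − TC = 173·10 − 614 = $1116.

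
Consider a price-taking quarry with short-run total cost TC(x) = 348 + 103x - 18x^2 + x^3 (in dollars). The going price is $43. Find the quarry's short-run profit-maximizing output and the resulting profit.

Profit = -$148 at x = 10

AVC = 103 - 18x + x^2; min AVC = $22 at x = 9. Since P = $43 ≥ min AVC, the firm produces.
MC = 103 - 36x + 3x^2. Setting P = MC and taking the root on the rising branch gives x* = 10.
TR = 43·10 = 430. TC = 348 + 230 = 578. Profit = 430 − 578 = -$148.
By producing, the firm covers all variable cost plus $200 of fixed cost; shutting down would lose the full $348.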